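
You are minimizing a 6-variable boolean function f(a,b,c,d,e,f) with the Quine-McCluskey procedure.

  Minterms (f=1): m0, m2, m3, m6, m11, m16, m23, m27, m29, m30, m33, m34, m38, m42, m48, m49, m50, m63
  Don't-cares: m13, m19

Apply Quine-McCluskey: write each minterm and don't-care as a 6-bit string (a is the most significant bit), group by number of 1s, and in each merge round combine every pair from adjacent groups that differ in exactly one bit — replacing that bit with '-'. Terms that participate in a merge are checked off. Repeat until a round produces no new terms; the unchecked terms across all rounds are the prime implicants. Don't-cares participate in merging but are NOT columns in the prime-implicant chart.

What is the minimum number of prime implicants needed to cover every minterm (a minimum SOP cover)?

10

size-2^0 implicants → 000000(✓)  000010(✓)  000011(✓)  000110(✓)  001011(✓)  001101(✓)  010000(✓)  010011(✓)  010111(✓)  011011(✓)  011101(✓)  011110  100001(✓)  100010(✓)  100110(✓)  101010(✓)  110000(✓)  110001(✓)  110010(✓)  111111
size-2^1 implicants → -00010(✓)  -00110(✓)  -10000  0-0000  0-0011(✓)  0-1011(✓)  0-1101  00-011(✓)  000-10(✓)  0000-0  00001-  01-011(✓)  010-11  1-0001  1-0010  10-010  100-10(✓)  1100-0  11000-
size-2^2 implicants → -00-10  0--011
Unchecked terms (primes): -00-10, -10000, 0--011, 0-0000, 0-1101, 0000-0, 00001-, 010-11, 011110, 1-0001, 1-0010, 10-010, 1100-0, 11000-, 111111
Minterm coverage:
  m0 ⊆ 0-0000,0000-0
  m2 ⊆ -00-10,0000-0,00001-
  m3 ⊆ 0--011,00001-
  m6 ⊆ -00-10 [E]
  m11 ⊆ 0--011 [E]
  m16 ⊆ -10000,0-0000
  m23 ⊆ 010-11 [E]
  m27 ⊆ 0--011 [E]
  m29 ⊆ 0-1101 [E]
  m30 ⊆ 011110 [E]
  m33 ⊆ 1-0001 [E]
  m34 ⊆ -00-10,1-0010,10-010
  m38 ⊆ -00-10 [E]
  m42 ⊆ 10-010 [E]
  m48 ⊆ -10000,1100-0,11000-
  m49 ⊆ 1-0001,11000-
  m50 ⊆ 1-0010,1100-0
  m63 ⊆ 111111 [E]
E = {-00-10, 0--011, 0-1101, 010-11, 011110, 1-0001, 10-010, 111111}
Petrick residual → 0-0000, 1100-0
Cover = b'c'ef' + a'd'ef + a'c'd'e'f' + a'cde'f + a'bc'ef + a'bcdef' + ac'd'e'f + ab'd'ef' + abc'd'f' + abcdef  |cover|=10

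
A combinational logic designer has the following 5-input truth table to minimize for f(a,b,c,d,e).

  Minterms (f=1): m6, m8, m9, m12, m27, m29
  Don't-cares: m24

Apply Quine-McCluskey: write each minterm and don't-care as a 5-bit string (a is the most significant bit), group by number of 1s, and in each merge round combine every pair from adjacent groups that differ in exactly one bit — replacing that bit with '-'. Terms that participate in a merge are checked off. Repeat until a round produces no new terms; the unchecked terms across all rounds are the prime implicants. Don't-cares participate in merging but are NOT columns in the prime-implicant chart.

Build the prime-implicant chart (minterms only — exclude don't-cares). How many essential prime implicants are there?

5

Round 0: 00110 01000✓ 01001✓ 01100✓ 11000✓ 11011 11101
Round 1: -1000 01-00 0100-
PIs = {-1000, 00110, 01-00, 0100-, 11011, 11101}
Coverage chart:
  m6: 00110 ←essential
  m8: -1000,01-00,0100-
  m9: 0100- ←essential
  m12: 01-00 ←essential
  m27: 11011 ←essential
  m29: 11101 ←essential
Essential: 00110, 01-00, 0100-, 11011, 11101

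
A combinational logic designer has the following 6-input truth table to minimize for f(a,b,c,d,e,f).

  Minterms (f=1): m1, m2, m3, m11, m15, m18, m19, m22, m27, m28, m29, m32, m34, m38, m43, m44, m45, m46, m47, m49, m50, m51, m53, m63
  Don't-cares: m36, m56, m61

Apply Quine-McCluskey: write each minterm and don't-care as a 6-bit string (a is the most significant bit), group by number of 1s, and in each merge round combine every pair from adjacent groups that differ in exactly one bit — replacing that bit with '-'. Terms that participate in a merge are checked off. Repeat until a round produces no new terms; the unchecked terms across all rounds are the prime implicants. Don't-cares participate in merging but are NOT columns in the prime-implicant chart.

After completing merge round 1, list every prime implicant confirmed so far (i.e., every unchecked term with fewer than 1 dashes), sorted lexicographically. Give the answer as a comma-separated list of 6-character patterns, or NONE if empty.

Round 0: 000001✓ 000010✓ 000011✓ 001011✓ 001111✓ 010010✓ 010011✓ 010110✓ 011011✓ 011100✓ 011101✓ 100000✓ 100010✓ 100100✓ 100110✓ 101011✓ 101100✓ 101101✓ 101110✓ 101111✓ 110001✓ 110010✓ 110011✓ 110101✓ 111000 111101✓ 111111✓
Round 1: -00010✓ -01011✓ -01111✓ -10010✓ -10011✓ -11101 0-0010✓ 0-0011✓ 0-1011✓ 00-011✓ 0000-1 00001-✓ 001-11✓ 01-011✓ 010-10 01001-✓ 01110- 1-0010✓ 1-1101✓ 1-1111✓ 10-100✓ 10-110✓ 100-00✓ 100-10✓ 1000-0✓ 1001-0✓ 101-11✓ 1011-0✓ 1011-1✓ 10110-✓ 10111-✓ 11-101 110-01 1100-1 11001-✓ 1111-1✓
Round 2: --0010 -01-11 -1001- 0--011 0-001- 1-11-1 10-1-0 100--0 1011--
PIs = {--0010, -01-11, -1001-, -11101, 0--011, 0-001-, 0000-1, 010-10, 01110-, 1-11-1, 10-1-0, 100--0, 1011--, 11-101, 110-01, 1100-1, 111000}

111000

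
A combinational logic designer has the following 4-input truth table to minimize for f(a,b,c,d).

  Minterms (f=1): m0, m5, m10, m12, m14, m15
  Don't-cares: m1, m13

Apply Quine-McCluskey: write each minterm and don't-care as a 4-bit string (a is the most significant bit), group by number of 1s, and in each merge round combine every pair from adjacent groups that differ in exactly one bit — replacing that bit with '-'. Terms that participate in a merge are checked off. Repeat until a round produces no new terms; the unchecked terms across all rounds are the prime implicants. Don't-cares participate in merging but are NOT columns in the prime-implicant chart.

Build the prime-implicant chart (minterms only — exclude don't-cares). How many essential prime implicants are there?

3

[col 0] 0000*, 0001*, 0101*, 1010*, 1100*, 1101*, 1110*, 1111*
[col 1] -101, 0-01, 000-, 1-10, 11-0*, 11-1*, 110-*, 111-*
[col 2] 11--
Prime implicants: -101, 0-01, 000-, 1-10, 11--
PI chart (minterm → PIs covering it):
  0 | 000-  (sole → essential)
  5 | -101,0-01
  10 | 1-10  (sole → essential)
  12 | 11--  (sole → essential)
  14 | 1-10,11--
  15 | 11--  (sole → essential)
Essential prime implicants: 000-, 1-10, 11--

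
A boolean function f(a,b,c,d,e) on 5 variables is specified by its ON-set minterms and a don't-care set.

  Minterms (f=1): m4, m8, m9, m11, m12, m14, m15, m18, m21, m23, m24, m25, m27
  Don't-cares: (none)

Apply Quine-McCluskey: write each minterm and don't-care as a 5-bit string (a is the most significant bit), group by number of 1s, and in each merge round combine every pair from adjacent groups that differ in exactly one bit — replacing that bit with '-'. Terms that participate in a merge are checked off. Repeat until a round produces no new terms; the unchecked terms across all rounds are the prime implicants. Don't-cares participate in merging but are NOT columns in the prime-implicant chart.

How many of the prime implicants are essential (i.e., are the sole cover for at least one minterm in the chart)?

5

size-2^0 implicants → 00100(✓)  01000(✓)  01001(✓)  01011(✓)  01100(✓)  01110(✓)  01111(✓)  10010  10101(✓)  10111(✓)  11000(✓)  11001(✓)  11011(✓)
size-2^1 implicants → -1000(✓)  -1001(✓)  -1011(✓)  0-100  01-00  01-11  010-1(✓)  0100-(✓)  011-0  0111-  101-1  110-1(✓)  1100-(✓)
size-2^2 implicants → -10-1  -100-
Unchecked terms (primes): -10-1, -100-, 0-100, 01-00, 01-11, 011-0, 0111-, 10010, 101-1
Minterm coverage:
  m4 ⊆ 0-100 [E]
  m8 ⊆ -100-,01-00
  m9 ⊆ -10-1,-100-
  m11 ⊆ -10-1,01-11
  m12 ⊆ 0-100,01-00,011-0
  m14 ⊆ 011-0,0111-
  m15 ⊆ 01-11,0111-
  m18 ⊆ 10010 [E]
  m21 ⊆ 101-1 [E]
  m23 ⊆ 101-1 [E]
  m24 ⊆ -100- [E]
  m25 ⊆ -10-1,-100-
  m27 ⊆ -10-1 [E]
E = {-10-1, -100-, 0-100, 10010, 101-1}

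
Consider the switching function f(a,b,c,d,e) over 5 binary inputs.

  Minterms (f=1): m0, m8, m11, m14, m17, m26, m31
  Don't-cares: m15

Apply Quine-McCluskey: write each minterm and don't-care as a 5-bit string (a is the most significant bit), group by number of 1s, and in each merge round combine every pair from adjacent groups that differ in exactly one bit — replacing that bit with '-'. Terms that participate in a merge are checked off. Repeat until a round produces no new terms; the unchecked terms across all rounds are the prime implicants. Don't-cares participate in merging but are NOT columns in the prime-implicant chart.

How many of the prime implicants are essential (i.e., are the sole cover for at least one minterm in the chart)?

[col 0] 00000*, 01000*, 01011*, 01110*, 01111*, 10001, 11010, 11111*
[col 1] -1111, 0-000, 01-11, 0111-
Prime implicants: -1111, 0-000, 01-11, 0111-, 10001, 11010
PI chart (minterm → PIs covering it):
  0 | 0-000  (sole → essential)
  8 | 0-000  (sole → essential)
  11 | 01-11  (sole → essential)
  14 | 0111-  (sole → essential)
  17 | 10001  (sole → essential)
  26 | 11010  (sole → essential)
  31 | -1111  (sole → essential)
Essential prime implicants: -1111, 0-000, 01-11, 0111-, 10001, 11010

6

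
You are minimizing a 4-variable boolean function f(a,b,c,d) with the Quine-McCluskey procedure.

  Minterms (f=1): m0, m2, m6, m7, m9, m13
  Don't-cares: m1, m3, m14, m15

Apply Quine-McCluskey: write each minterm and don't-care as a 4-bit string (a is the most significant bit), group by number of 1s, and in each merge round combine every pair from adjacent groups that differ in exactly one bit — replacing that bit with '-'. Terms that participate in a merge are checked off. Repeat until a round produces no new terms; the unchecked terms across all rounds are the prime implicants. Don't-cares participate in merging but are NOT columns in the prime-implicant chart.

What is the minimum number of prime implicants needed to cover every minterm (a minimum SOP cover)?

3

Round 0: 0000✓ 0001✓ 0010✓ 0011✓ 0110✓ 0111✓ 1001✓ 1101✓ 1110✓ 1111✓
Round 1: -001 -110✓ -111✓ 0-10✓ 0-11✓ 00-0✓ 00-1✓ 000-✓ 001-✓ 011-✓ 1-01 11-1 111-✓
Round 2: -11- 0-1- 00--
PIs = {-001, -11-, 0-1-, 00--, 1-01, 11-1}
Coverage chart:
  m0: 00-- ←essential
  m2: 0-1-,00--
  m6: -11-,0-1-
  m7: -11-,0-1-
  m9: -001,1-01
  m13: 1-01,11-1
Essential: 00--
Petrick residual → -11-, 1-01
Min cover (3 terms): bc + a'b' + ac'd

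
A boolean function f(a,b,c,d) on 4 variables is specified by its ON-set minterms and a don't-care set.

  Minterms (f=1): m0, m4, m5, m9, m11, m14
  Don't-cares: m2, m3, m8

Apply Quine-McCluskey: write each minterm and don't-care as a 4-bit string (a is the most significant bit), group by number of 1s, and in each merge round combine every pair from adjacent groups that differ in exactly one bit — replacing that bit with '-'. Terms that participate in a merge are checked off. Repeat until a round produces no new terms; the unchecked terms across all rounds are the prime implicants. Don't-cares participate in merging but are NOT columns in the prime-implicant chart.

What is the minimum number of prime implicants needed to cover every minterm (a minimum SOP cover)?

4

[col 0] 0000*, 0010*, 0011*, 0100*, 0101*, 1000*, 1001*, 1011*, 1110
[col 1] -000, -011, 0-00, 00-0, 001-, 010-, 10-1, 100-
Prime implicants: -000, -011, 0-00, 00-0, 001-, 010-, 10-1, 100-, 1110
PI chart (minterm → PIs covering it):
  0 | -000,0-00,00-0
  4 | 0-00,010-
  5 | 010-  (sole → essential)
  9 | 10-1,100-
  11 | -011,10-1
  14 | 1110  (sole → essential)
Essential prime implicants: 010-, 1110
Petrick residual → -000, 10-1
Minimum SOP uses 4 PIs: b'c'd' + a'bc' + ab'd + abcd'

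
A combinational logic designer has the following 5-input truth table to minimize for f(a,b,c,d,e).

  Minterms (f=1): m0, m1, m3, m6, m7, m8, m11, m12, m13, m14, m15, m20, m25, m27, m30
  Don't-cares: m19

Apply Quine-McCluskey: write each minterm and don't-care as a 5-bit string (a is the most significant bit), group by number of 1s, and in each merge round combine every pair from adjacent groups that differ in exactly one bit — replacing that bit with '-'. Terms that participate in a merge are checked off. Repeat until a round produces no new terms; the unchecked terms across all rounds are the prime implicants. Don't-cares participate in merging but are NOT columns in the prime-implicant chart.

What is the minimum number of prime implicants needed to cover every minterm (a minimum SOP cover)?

size-2^0 implicants → 00000(✓)  00001(✓)  00011(✓)  00110(✓)  00111(✓)  01000(✓)  01011(✓)  01100(✓)  01101(✓)  01110(✓)  01111(✓)  10011(✓)  10100  11001(✓)  11011(✓)  11110(✓)
size-2^1 implicants → -0011(✓)  -1011(✓)  -1110  0-000  0-011(✓)  0-110(✓)  0-111(✓)  00-11(✓)  000-1  0000-  0011-(✓)  01-00  01-11(✓)  011-0(✓)  011-1(✓)  0110-(✓)  0111-(✓)  1-011(✓)  110-1
size-2^2 implicants → --011  0--11  0-11-  011--
Unchecked terms (primes): --011, -1110, 0--11, 0-000, 0-11-, 000-1, 0000-, 01-00, 011--, 10100, 110-1
Minterm coverage:
  m0 ⊆ 0-000,0000-
  m1 ⊆ 000-1,0000-
  m3 ⊆ --011,0--11,000-1
  m6 ⊆ 0-11- [E]
  m7 ⊆ 0--11,0-11-
  m8 ⊆ 0-000,01-00
  m11 ⊆ --011,0--11
  m12 ⊆ 01-00,011--
  m13 ⊆ 011-- [E]
  m14 ⊆ -1110,0-11-,011--
  m15 ⊆ 0--11,0-11-,011--
  m20 ⊆ 10100 [E]
  m25 ⊆ 110-1 [E]
  m27 ⊆ --011,110-1
  m30 ⊆ -1110 [E]
E = {-1110, 0-11-, 011--, 10100, 110-1}
Petrick residual → --011, 0-000, 000-1
Cover = c'de + bcde' + a'c'd'e' + a'cd + a'b'c'e + a'bc + ab'cd'e' + abc'e  |cover|=8

8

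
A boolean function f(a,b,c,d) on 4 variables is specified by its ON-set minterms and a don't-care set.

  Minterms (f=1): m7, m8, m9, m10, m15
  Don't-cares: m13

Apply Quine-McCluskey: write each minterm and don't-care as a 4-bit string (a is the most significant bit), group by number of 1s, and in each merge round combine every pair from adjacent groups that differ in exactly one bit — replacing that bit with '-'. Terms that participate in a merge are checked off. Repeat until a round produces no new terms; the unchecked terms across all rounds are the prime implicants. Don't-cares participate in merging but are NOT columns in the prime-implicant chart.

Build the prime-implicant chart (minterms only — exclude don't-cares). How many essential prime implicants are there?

2

Round 0: 0111✓ 1000✓ 1001✓ 1010✓ 1101✓ 1111✓
Round 1: -111 1-01 10-0 100- 11-1
PIs = {-111, 1-01, 10-0, 100-, 11-1}
Coverage chart:
  m7: -111 ←essential
  m8: 10-0,100-
  m9: 1-01,100-
  m10: 10-0 ←essential
  m15: -111,11-1
Essential: -111, 10-0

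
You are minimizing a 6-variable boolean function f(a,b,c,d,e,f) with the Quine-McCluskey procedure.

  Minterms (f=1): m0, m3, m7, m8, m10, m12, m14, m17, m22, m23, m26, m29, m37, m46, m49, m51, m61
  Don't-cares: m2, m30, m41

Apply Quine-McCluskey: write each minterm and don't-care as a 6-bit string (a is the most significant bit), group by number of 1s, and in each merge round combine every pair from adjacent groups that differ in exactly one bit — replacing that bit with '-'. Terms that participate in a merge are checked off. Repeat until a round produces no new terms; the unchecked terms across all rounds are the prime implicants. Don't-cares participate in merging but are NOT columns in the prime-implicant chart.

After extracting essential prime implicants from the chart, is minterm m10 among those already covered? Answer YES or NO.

size-2^0 implicants → 000000(✓)  000010(✓)  000011(✓)  000111(✓)  001000(✓)  001010(✓)  001100(✓)  001110(✓)  010001(✓)  010110(✓)  010111(✓)  011010(✓)  011101(✓)  011110(✓)  100101  101001  101110(✓)  110001(✓)  110011(✓)  111101(✓)
size-2^1 implicants → -01110  -10001  -11101  0-0111  0-1010(✓)  0-1110(✓)  00-000(✓)  00-010(✓)  000-11  0000-0(✓)  00001-  001-00(✓)  001-10(✓)  0010-0(✓)  0011-0(✓)  01-110  01011-  011-10(✓)  1100-1
size-2^2 implicants → 0-1-10  00-0-0  001--0
Unchecked terms (primes): -01110, -10001, -11101, 0-0111, 0-1-10, 00-0-0, 000-11, 00001-, 001--0, 01-110, 01011-, 100101, 101001, 1100-1
Minterm coverage:
  m0 ⊆ 00-0-0 [E]
  m3 ⊆ 000-11,00001-
  m7 ⊆ 0-0111,000-11
  m8 ⊆ 00-0-0,001--0
  m10 ⊆ 0-1-10,00-0-0,001--0
  m12 ⊆ 001--0 [E]
  m14 ⊆ -01110,0-1-10,001--0
  m17 ⊆ -10001 [E]
  m22 ⊆ 01-110,01011-
  m23 ⊆ 0-0111,01011-
  m26 ⊆ 0-1-10 [E]
  m29 ⊆ -11101 [E]
  m37 ⊆ 100101 [E]
  m46 ⊆ -01110 [E]
  m49 ⊆ -10001,1100-1
  m51 ⊆ 1100-1 [E]
  m61 ⊆ -11101 [E]
E = {-01110, -10001, -11101, 0-1-10, 00-0-0, 001--0, 100101, 1100-1}

YES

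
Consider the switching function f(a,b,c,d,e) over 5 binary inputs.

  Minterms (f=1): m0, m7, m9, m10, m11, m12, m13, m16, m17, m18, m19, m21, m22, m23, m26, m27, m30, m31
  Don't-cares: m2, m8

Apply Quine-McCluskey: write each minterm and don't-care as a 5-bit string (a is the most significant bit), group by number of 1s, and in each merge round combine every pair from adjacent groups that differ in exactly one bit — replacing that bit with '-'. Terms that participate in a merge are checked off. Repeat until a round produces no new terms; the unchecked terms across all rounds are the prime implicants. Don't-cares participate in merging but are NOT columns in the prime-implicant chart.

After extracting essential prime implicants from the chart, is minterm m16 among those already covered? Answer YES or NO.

Round 0: 00000✓ 00010✓ 00111✓ 01000✓ 01001✓ 01010✓ 01011✓ 01100✓ 01101✓ 10000✓ 10001✓ 10010✓ 10011✓ 10101✓ 10110✓ 10111✓ 11010✓ 11011✓ 11110✓ 11111✓
Round 1: -0000✓ -0010✓ -0111 -1010✓ -1011✓ 0-000✓ 0-010✓ 000-0✓ 01-00✓ 01-01✓ 010-0✓ 010-1✓ 0100-✓ 0101-✓ 0110-✓ 1-010✓ 1-011✓ 1-110✓ 1-111✓ 10-01✓ 10-10✓ 10-11✓ 100-0✓ 100-1✓ 1000-✓ 1001-✓ 101-1✓ 1011-✓ 11-10✓ 11-11✓ 1101-✓ 1111-✓
Round 2: --010 -00-0 -101- 0-0-0 01-0- 010-- 1--10✓ 1--11✓ 1-01-✓ 1-11-✓ 10--1 10-1-✓ 100-- 11-1-✓
Round 3: 1--1-
PIs = {--010, -00-0, -0111, -101-, 0-0-0, 01-0-, 010--, 1--1-, 10--1, 100--}
Coverage chart:
  m0: -00-0,0-0-0
  m7: -0111 ←essential
  m9: 01-0-,010--
  m10: --010,-101-,0-0-0,010--
  m11: -101-,010--
  m12: 01-0- ←essential
  m13: 01-0- ←essential
  m16: -00-0,100--
  m17: 10--1,100--
  m18: --010,-00-0,1--1-,100--
  m19: 1--1-,10--1,100--
  m21: 10--1 ←essential
  m22: 1--1- ←essential
  m23: -0111,1--1-,10--1
  m26: --010,-101-,1--1-
  m27: -101-,1--1-
  m30: 1--1- ←essential
  m31: 1--1- ←essential
Essential: -0111, 01-0-, 1--1-, 10--1

NO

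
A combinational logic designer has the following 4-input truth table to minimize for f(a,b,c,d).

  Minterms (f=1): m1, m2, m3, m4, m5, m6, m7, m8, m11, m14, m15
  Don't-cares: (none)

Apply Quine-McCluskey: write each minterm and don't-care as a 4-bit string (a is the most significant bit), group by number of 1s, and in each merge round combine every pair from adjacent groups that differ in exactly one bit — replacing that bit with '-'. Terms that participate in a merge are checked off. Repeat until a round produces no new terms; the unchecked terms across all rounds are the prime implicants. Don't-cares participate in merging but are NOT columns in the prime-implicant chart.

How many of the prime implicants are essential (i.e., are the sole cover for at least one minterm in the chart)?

[col 0] 0001*, 0010*, 0011*, 0100*, 0101*, 0110*, 0111*, 1000, 1011*, 1110*, 1111*
[col 1] -011*, -110*, -111*, 0-01*, 0-10*, 0-11*, 00-1*, 001-*, 01-0*, 01-1*, 010-*, 011-*, 1-11*, 111-*
[col 2] --11, -11-, 0--1, 0-1-, 01--
Prime implicants: --11, -11-, 0--1, 0-1-, 01--, 1000
PI chart (minterm → PIs covering it):
  1 | 0--1  (sole → essential)
  2 | 0-1-  (sole → essential)
  3 | --11,0--1,0-1-
  4 | 01--  (sole → essential)
  5 | 0--1,01--
  6 | -11-,0-1-,01--
  7 | --11,-11-,0--1,0-1-,01--
  8 | 1000  (sole → essential)
  11 | --11  (sole → essential)
  14 | -11-  (sole → essential)
  15 | --11,-11-
Essential prime implicants: --11, -11-, 0--1, 0-1-, 01--, 1000

6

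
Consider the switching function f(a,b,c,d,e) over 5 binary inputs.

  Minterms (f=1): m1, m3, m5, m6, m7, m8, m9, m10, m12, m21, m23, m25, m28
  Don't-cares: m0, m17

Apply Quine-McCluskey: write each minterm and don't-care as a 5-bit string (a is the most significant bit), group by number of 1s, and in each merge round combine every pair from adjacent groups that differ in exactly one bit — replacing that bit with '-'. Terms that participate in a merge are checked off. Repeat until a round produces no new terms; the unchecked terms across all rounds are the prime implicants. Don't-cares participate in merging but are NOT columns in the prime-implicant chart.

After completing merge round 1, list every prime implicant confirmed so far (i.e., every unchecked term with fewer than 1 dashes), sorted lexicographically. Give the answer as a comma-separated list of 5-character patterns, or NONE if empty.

size-2^0 implicants → 00000(✓)  00001(✓)  00011(✓)  00101(✓)  00110(✓)  00111(✓)  01000(✓)  01001(✓)  01010(✓)  01100(✓)  10001(✓)  10101(✓)  10111(✓)  11001(✓)  11100(✓)
size-2^1 implicants → -0001(✓)  -0101(✓)  -0111(✓)  -1001(✓)  -1100  0-000(✓)  0-001(✓)  00-01(✓)  00-11(✓)  000-1(✓)  0000-(✓)  001-1(✓)  0011-  01-00  010-0  0100-(✓)  1-001(✓)  10-01(✓)  101-1(✓)
size-2^2 implicants → --001  -0-01  -01-1  0-00-  00--1
Unchecked terms (primes): --001, -0-01, -01-1, -1100, 0-00-, 00--1, 0011-, 01-00, 010-0

NONE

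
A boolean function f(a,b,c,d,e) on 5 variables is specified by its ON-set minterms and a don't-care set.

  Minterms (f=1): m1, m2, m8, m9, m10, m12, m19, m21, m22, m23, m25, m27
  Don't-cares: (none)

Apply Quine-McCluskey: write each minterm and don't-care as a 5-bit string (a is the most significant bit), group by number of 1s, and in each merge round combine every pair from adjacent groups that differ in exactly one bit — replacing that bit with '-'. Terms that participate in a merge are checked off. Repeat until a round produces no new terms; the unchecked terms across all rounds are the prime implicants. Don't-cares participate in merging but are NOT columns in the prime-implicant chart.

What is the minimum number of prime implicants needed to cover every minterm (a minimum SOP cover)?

Round 0: 00001✓ 00010✓ 01000✓ 01001✓ 01010✓ 01100✓ 10011✓ 10101✓ 10110✓ 10111✓ 11001✓ 11011✓
Round 1: -1001 0-001 0-010 01-00 010-0 0100- 1-011 10-11 101-1 1011- 110-1
PIs = {-1001, 0-001, 0-010, 01-00, 010-0, 0100-, 1-011, 10-11, 101-1, 1011-, 110-1}
Coverage chart:
  m1: 0-001 ←essential
  m2: 0-010 ←essential
  m8: 01-00,010-0,0100-
  m9: -1001,0-001,0100-
  m10: 0-010,010-0
  m12: 01-00 ←essential
  m19: 1-011,10-11
  m21: 101-1 ←essential
  m22: 1011- ←essential
  m23: 10-11,101-1,1011-
  m25: -1001,110-1
  m27: 1-011,110-1
Essential: 0-001, 0-010, 01-00, 101-1, 1011-
Petrick residual → -1001, 1-011
Min cover (7 terms): bc'd'e + a'c'd'e + a'c'de' + a'bd'e' + ac'de + ab'ce + ab'cd

7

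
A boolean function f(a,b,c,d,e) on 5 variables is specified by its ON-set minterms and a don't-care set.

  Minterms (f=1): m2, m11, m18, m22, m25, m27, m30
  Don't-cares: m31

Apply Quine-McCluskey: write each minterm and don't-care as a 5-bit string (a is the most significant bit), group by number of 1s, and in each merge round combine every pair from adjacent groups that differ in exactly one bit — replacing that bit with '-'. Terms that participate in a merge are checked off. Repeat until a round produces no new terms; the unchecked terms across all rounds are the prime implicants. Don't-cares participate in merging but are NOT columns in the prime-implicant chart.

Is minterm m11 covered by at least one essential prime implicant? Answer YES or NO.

[col 0] 00010*, 01011*, 10010*, 10110*, 11001*, 11011*, 11110*, 11111*
[col 1] -0010, -1011, 1-110, 10-10, 11-11, 110-1, 1111-
Prime implicants: -0010, -1011, 1-110, 10-10, 11-11, 110-1, 1111-
PI chart (minterm → PIs covering it):
  2 | -0010  (sole → essential)
  11 | -1011  (sole → essential)
  18 | -0010,10-10
  22 | 1-110,10-10
  25 | 110-1  (sole → essential)
  27 | -1011,11-11,110-1
  30 | 1-110,1111-
Essential prime implicants: -0010, -1011, 110-1

YES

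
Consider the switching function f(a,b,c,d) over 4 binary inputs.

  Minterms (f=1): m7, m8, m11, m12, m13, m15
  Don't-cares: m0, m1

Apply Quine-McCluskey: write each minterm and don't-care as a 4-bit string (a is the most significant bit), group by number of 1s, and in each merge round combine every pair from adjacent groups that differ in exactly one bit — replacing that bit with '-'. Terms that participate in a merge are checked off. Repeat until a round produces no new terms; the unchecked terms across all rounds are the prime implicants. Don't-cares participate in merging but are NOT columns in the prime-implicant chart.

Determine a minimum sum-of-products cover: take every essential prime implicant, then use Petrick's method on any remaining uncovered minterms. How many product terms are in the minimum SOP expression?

4

[col 0] 0000*, 0001*, 0111*, 1000*, 1011*, 1100*, 1101*, 1111*
[col 1] -000, -111, 000-, 1-00, 1-11, 11-1, 110-
Prime implicants: -000, -111, 000-, 1-00, 1-11, 11-1, 110-
PI chart (minterm → PIs covering it):
  7 | -111  (sole → essential)
  8 | -000,1-00
  11 | 1-11  (sole → essential)
  12 | 1-00,110-
  13 | 11-1,110-
  15 | -111,1-11,11-1
Essential prime implicants: -111, 1-11
Petrick residual → -000, 110-
Minimum SOP uses 4 PIs: b'c'd' + bcd + acd + abc'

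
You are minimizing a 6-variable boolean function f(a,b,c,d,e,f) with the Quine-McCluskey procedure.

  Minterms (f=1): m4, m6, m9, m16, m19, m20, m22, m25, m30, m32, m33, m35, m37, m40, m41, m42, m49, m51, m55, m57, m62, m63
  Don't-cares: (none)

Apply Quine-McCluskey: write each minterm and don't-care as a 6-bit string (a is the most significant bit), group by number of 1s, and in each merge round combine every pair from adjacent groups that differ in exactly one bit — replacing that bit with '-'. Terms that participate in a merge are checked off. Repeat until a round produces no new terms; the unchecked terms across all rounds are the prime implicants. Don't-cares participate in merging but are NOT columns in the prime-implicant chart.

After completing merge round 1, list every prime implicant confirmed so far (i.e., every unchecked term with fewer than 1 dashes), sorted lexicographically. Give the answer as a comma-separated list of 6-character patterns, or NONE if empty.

[col 0] 000100*, 000110*, 001001*, 010000*, 010011*, 010100*, 010110*, 011001*, 011110*, 100000*, 100001*, 100011*, 100101*, 101000*, 101001*, 101010*, 110001*, 110011*, 110111*, 111001*, 111110*, 111111*
[col 1] -01001*, -10011, -11001*, -11110, 0-0100*, 0-0110*, 0-1001*, 0001-0*, 01-110, 010-00, 0101-0*, 1-0001*, 1-0011*, 1-1001*, 10-000*, 10-001*, 100-01, 1000-1*, 10000-*, 1010-0, 10100-*, 11-001*, 11-111, 110-11, 1100-1*, 11111-
[col 2] --1001, 0-01-0, 1--001, 1-00-1, 10-00-
Prime implicants: --1001, -10011, -11110, 0-01-0, 01-110, 010-00, 1--001, 1-00-1, 10-00-, 100-01, 1010-0, 11-111, 110-11, 11111-

NONE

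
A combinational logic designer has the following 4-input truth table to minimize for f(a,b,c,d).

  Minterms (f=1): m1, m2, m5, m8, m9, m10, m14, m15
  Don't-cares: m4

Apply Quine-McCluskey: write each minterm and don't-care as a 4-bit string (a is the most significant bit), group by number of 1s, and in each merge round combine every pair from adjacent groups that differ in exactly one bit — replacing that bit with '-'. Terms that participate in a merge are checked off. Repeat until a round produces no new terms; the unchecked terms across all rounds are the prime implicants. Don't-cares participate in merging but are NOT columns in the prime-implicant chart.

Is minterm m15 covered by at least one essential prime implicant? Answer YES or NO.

YES

size-2^0 implicants → 0001(✓)  0010(✓)  0100(✓)  0101(✓)  1000(✓)  1001(✓)  1010(✓)  1110(✓)  1111(✓)
size-2^1 implicants → -001  -010  0-01  010-  1-10  10-0  100-  111-
Unchecked terms (primes): -001, -010, 0-01, 010-, 1-10, 10-0, 100-, 111-
Minterm coverage:
  m1 ⊆ -001,0-01
  m2 ⊆ -010 [E]
  m5 ⊆ 0-01,010-
  m8 ⊆ 10-0,100-
  m9 ⊆ -001,100-
  m10 ⊆ -010,1-10,10-0
  m14 ⊆ 1-10,111-
  m15 ⊆ 111- [E]
E = {-010, 111-}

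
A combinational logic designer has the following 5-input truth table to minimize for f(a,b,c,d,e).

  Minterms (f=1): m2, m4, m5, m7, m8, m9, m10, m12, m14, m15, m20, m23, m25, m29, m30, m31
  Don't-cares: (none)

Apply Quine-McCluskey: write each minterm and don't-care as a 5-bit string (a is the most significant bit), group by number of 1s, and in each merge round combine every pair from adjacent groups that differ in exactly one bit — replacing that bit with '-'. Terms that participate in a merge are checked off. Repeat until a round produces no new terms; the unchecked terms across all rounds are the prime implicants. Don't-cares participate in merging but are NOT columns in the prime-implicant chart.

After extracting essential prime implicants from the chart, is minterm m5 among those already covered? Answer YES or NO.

NO

[col 0] 00010*, 00100*, 00101*, 00111*, 01000*, 01001*, 01010*, 01100*, 01110*, 01111*, 10100*, 10111*, 11001*, 11101*, 11110*, 11111*
[col 1] -0100, -0111*, -1001, -1110*, -1111*, 0-010, 0-100, 0-111*, 001-1, 0010-, 01-00*, 01-10*, 010-0*, 0100-, 011-0*, 0111-*, 1-111*, 11-01, 111-1, 1111-*
[col 2] --111, -111-, 01--0
Prime implicants: --111, -0100, -1001, -111-, 0-010, 0-100, 001-1, 0010-, 01--0, 0100-, 11-01, 111-1
PI chart (minterm → PIs covering it):
  2 | 0-010  (sole → essential)
  4 | -0100,0-100,0010-
  5 | 001-1,0010-
  7 | --111,001-1
  8 | 01--0,0100-
  9 | -1001,0100-
  10 | 0-010,01--0
  12 | 0-100,01--0
  14 | -111-,01--0
  15 | --111,-111-
  20 | -0100  (sole → essential)
  23 | --111  (sole → essential)
  25 | -1001,11-01
  29 | 11-01,111-1
  30 | -111-  (sole → essential)
  31 | --111,-111-,111-1
Essential prime implicants: --111, -0100, -111-, 0-010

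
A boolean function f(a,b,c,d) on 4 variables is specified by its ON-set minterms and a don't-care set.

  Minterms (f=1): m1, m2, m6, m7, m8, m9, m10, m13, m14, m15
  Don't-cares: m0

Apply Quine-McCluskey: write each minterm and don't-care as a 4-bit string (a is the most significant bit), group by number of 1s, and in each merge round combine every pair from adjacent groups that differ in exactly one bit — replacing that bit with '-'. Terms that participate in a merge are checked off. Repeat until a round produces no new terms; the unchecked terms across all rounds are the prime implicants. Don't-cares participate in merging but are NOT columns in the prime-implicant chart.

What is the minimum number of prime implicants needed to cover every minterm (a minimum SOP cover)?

[col 0] 0000*, 0001*, 0010*, 0110*, 0111*, 1000*, 1001*, 1010*, 1101*, 1110*, 1111*
[col 1] -000*, -001*, -010*, -110*, -111*, 0-10*, 00-0*, 000-*, 011-*, 1-01, 1-10*, 10-0*, 100-*, 11-1, 111-*
[col 2] --10, -0-0, -00-, -11-
Prime implicants: --10, -0-0, -00-, -11-, 1-01, 11-1
PI chart (minterm → PIs covering it):
  1 | -00-  (sole → essential)
  2 | --10,-0-0
  6 | --10,-11-
  7 | -11-  (sole → essential)
  8 | -0-0,-00-
  9 | -00-,1-01
  10 | --10,-0-0
  13 | 1-01,11-1
  14 | --10,-11-
  15 | -11-,11-1
Essential prime implicants: -00-, -11-
Petrick residual → --10, 1-01
Minimum SOP uses 4 PIs: cd' + b'c' + bc + ac'd

4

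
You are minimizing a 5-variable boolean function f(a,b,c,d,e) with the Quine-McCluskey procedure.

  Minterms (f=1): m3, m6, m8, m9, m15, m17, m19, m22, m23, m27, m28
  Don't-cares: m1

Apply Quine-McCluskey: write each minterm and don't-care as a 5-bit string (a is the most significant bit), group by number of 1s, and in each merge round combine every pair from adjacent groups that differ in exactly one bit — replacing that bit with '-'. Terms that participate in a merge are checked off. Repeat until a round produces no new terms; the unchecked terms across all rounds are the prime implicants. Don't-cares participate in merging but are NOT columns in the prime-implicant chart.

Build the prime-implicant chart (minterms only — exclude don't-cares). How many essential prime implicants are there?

6

[col 0] 00001*, 00011*, 00110*, 01000*, 01001*, 01111, 10001*, 10011*, 10110*, 10111*, 11011*, 11100
[col 1] -0001*, -0011*, -0110, 0-001, 000-1*, 0100-, 1-011, 10-11, 100-1*, 1011-
[col 2] -00-1
Prime implicants: -00-1, -0110, 0-001, 0100-, 01111, 1-011, 10-11, 1011-, 11100
PI chart (minterm → PIs covering it):
  3 | -00-1  (sole → essential)
  6 | -0110  (sole → essential)
  8 | 0100-  (sole → essential)
  9 | 0-001,0100-
  15 | 01111  (sole → essential)
  17 | -00-1  (sole → essential)
  19 | -00-1,1-011,10-11
  22 | -0110,1011-
  23 | 10-11,1011-
  27 | 1-011  (sole → essential)
  28 | 11100  (sole → essential)
Essential prime implicants: -00-1, -0110, 0100-, 01111, 1-011, 11100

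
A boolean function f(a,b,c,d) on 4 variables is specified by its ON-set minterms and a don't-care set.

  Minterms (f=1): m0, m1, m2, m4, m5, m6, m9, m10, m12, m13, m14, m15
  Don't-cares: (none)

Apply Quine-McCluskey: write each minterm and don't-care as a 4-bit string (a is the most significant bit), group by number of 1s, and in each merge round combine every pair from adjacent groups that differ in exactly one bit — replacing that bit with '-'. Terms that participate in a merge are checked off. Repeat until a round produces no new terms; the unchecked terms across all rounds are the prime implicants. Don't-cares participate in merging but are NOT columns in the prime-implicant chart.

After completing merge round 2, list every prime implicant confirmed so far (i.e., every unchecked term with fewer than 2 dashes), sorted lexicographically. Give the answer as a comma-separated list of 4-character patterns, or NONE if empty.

Round 0: 0000✓ 0001✓ 0010✓ 0100✓ 0101✓ 0110✓ 1001✓ 1010✓ 1100✓ 1101✓ 1110✓ 1111✓
Round 1: -001✓ -010✓ -100✓ -101✓ -110✓ 0-00✓ 0-01✓ 0-10✓ 00-0✓ 000-✓ 01-0✓ 010-✓ 1-01✓ 1-10✓ 11-0✓ 11-1✓ 110-✓ 111-✓
Round 2: --01 --10 -1-0 -10- 0--0 0-0- 11--
PIs = {--01, --10, -1-0, -10-, 0--0, 0-0-, 11--}

NONE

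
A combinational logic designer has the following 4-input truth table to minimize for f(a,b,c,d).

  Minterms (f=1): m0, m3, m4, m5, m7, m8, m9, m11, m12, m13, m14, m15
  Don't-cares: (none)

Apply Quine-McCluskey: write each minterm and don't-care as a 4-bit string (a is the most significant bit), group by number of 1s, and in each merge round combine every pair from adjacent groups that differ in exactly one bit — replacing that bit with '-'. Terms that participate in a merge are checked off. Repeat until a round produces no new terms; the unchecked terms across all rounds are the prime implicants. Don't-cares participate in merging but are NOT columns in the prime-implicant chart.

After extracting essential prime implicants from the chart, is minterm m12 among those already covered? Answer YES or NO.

YES

[col 0] 0000*, 0011*, 0100*, 0101*, 0111*, 1000*, 1001*, 1011*, 1100*, 1101*, 1110*, 1111*
[col 1] -000*, -011*, -100*, -101*, -111*, 0-00*, 0-11*, 01-1*, 010-*, 1-00*, 1-01*, 1-11*, 10-1*, 100-*, 11-0*, 11-1*, 110-*, 111-*
[col 2] --00, --11, -1-1, -10-, 1--1, 1-0-, 11--
Prime implicants: --00, --11, -1-1, -10-, 1--1, 1-0-, 11--
PI chart (minterm → PIs covering it):
  0 | --00  (sole → essential)
  3 | --11  (sole → essential)
  4 | --00,-10-
  5 | -1-1,-10-
  7 | --11,-1-1
  8 | --00,1-0-
  9 | 1--1,1-0-
  11 | --11,1--1
  12 | --00,-10-,1-0-,11--
  13 | -1-1,-10-,1--1,1-0-,11--
  14 | 11--  (sole → essential)
  15 | --11,-1-1,1--1,11--
Essential prime implicants: --00, --11, 11--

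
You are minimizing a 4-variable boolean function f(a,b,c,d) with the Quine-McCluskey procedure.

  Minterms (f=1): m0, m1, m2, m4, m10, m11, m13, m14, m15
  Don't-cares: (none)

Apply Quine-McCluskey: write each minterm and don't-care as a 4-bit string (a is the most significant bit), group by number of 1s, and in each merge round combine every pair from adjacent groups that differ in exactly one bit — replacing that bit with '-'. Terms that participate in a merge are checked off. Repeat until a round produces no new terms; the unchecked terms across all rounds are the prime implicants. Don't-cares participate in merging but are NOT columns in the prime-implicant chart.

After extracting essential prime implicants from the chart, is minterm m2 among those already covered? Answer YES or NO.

Round 0: 0000✓ 0001✓ 0010✓ 0100✓ 1010✓ 1011✓ 1101✓ 1110✓ 1111✓
Round 1: -010 0-00 00-0 000- 1-10✓ 1-11✓ 101-✓ 11-1 111-✓
Round 2: 1-1-
PIs = {-010, 0-00, 00-0, 000-, 1-1-, 11-1}
Coverage chart:
  m0: 0-00,00-0,000-
  m1: 000- ←essential
  m2: -010,00-0
  m4: 0-00 ←essential
  m10: -010,1-1-
  m11: 1-1- ←essential
  m13: 11-1 ←essential
  m14: 1-1- ←essential
  m15: 1-1-,11-1
Essential: 0-00, 000-, 1-1-, 11-1

NO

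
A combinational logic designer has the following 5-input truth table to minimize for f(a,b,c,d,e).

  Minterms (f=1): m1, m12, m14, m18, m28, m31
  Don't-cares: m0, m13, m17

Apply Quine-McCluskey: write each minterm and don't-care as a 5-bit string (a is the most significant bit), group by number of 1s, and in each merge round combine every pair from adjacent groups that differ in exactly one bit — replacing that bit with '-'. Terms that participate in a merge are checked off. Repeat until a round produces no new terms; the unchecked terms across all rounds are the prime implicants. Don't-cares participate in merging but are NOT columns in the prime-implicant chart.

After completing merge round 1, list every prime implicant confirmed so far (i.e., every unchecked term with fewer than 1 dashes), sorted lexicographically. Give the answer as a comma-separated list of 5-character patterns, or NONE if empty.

size-2^0 implicants → 00000(✓)  00001(✓)  01100(✓)  01101(✓)  01110(✓)  10001(✓)  10010  11100(✓)  11111
size-2^1 implicants → -0001  -1100  0000-  011-0  0110-
Unchecked terms (primes): -0001, -1100, 0000-, 011-0, 0110-, 10010, 11111

10010, 11111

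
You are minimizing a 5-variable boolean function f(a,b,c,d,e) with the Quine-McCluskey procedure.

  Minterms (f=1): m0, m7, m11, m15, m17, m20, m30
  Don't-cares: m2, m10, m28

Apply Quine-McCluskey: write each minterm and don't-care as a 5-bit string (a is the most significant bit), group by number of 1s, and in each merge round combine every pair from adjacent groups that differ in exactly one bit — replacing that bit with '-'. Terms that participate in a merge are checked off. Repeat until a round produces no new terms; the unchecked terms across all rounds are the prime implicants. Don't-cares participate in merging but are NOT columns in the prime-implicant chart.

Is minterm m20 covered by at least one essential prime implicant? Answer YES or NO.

size-2^0 implicants → 00000(✓)  00010(✓)  00111(✓)  01010(✓)  01011(✓)  01111(✓)  10001  10100(✓)  11100(✓)  11110(✓)
size-2^1 implicants → 0-010  0-111  000-0  01-11  0101-  1-100  111-0
Unchecked terms (primes): 0-010, 0-111, 000-0, 01-11, 0101-, 1-100, 10001, 111-0
Minterm coverage:
  m0 ⊆ 000-0 [E]
  m7 ⊆ 0-111 [E]
  m11 ⊆ 01-11,0101-
  m15 ⊆ 0-111,01-11
  m17 ⊆ 10001 [E]
  m20 ⊆ 1-100 [E]
  m30 ⊆ 111-0 [E]
E = {0-111, 000-0, 1-100, 10001, 111-0}

YES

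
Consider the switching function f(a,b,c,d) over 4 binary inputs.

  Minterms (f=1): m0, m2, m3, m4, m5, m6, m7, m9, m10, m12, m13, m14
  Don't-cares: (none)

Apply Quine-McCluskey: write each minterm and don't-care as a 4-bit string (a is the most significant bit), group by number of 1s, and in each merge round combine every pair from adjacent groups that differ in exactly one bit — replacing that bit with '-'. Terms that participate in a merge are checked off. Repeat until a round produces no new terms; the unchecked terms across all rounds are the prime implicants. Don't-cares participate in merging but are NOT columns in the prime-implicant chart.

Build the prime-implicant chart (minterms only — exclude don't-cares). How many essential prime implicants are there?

[col 0] 0000*, 0010*, 0011*, 0100*, 0101*, 0110*, 0111*, 1001*, 1010*, 1100*, 1101*, 1110*
[col 1] -010*, -100*, -101*, -110*, 0-00*, 0-10*, 0-11*, 00-0*, 001-*, 01-0*, 01-1*, 010-*, 011-*, 1-01, 1-10*, 11-0*, 110-*
[col 2] --10, -1-0, -10-, 0--0, 0-1-, 01--
Prime implicants: --10, -1-0, -10-, 0--0, 0-1-, 01--, 1-01
PI chart (minterm → PIs covering it):
  0 | 0--0  (sole → essential)
  2 | --10,0--0,0-1-
  3 | 0-1-  (sole → essential)
  4 | -1-0,-10-,0--0,01--
  5 | -10-,01--
  6 | --10,-1-0,0--0,0-1-,01--
  7 | 0-1-,01--
  9 | 1-01  (sole → essential)
  10 | --10  (sole → essential)
  12 | -1-0,-10-
  13 | -10-,1-01
  14 | --10,-1-0
Essential prime implicants: --10, 0--0, 0-1-, 1-01

4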